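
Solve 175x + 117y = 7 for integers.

Step 1: Check solvability.
gcd(175, 117) = 1
Since 1 divides 7, solutions exist.

Step 2: Apply extended Euclidean algorithm to find gcd.
We find integers such that 175*x0 + 117*y0 = 1

Step 3: Scale the particular solution.
Multiply by 7/1 = 7:
x = -14, y = 21

Step 4: Verify.
175*(-14) + 117*(21) = 7 = 7 ✓

x = -14, y = 21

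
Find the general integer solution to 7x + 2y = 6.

Step 1: Compute gcd(7, 2) = 1.
Since 1 divides 6, solutions exist.

Step 2: Find a particular solution using extended Euclidean algorithm.
We get x₀ = 6, y₀ = -18.
Check: 7*6 + 2*-18 = 6 = 6 ✓

Step 3: Write the general solution.
x = 6 + (2/1)t = 6 + 2t
y = -18 - (7/1)t = -18 - 7t
for any integer t.

x = 6 + 2t, y = -18 - 7t for integer t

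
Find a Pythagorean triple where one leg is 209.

We need the other leg and hypotenuse such that 209² + x² = c².
Take x = 120, c = 241: 209² + 120² = 43681 + 14400 = 58081 = 241² ✓
Triple: (209, 120, 241)

(209, 120, 241)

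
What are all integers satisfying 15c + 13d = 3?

Step 1: Compute gcd(15, 13) = 1.
Since 1 divides 3, solutions exist.

Step 2: Find a particular solution using extended Euclidean algorithm.
We get c₀ = -18, d₀ = 21.
Check: 15*-18 + 13*21 = 3 = 3 ✓

Step 3: Write the general solution.
c = -18 + (13/1)t = -18 + 13t
d = 21 - (15/1)t = 21 - 15t
for any integer t.

c = -18 + 13t, d = 21 - 15t for integer t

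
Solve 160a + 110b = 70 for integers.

Step 1: Check solvability.
gcd(160, 110) = 10
Since 10 divides 70, solutions exist.

Step 2: Apply extended Euclidean algorithm to find gcd.
We find integers such that 160*x0 + 110*y0 = 10

Step 3: Scale the particular solution.
Multiply by 70/10 = 7:
a = -14, b = 21

Step 4: Verify.
160*(-14) + 110*(21) = 70 = 70 ✓

a = -14, b = 21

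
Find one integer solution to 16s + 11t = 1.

Step 1: Check solvability.
gcd(16, 11) = 1
Since 1 divides 1, solutions exist.

Step 2: Apply extended Euclidean algorithm to find gcd.
We find integers such that 16*x0 + 11*y0 = 1

Step 3: Scale the particular solution.
Multiply by 1/1 = 1:
s = -2, t = 3

Step 4: Verify.
16*(-2) + 11*(3) = 1 = 1 ✓

s = -2, t = 3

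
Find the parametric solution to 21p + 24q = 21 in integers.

Step 1: Compute gcd(21, 24) = 3.
Since 3 divides 21, solutions exist.

Step 2: Find a particular solution using extended Euclidean algorithm.
We get p₀ = -7, q₀ = 7.
Check: 21*-7 + 24*7 = 21 = 21 ✓

Step 3: Write the general solution.
p = -7 + (24/3)t = -7 + 8t
q = 7 - (21/3)t = 7 - 7t
for any integer t.

p = -7 + 8t, q = 7 - 7t for integer t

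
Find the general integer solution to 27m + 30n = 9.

Step 1: Compute gcd(27, 30) = 3.
Since 3 divides 9, solutions exist.

Step 2: Find a particular solution using extended Euclidean algorithm.
We get m₀ = -3, n₀ = 3.
Check: 27*-3 + 30*3 = 9 = 9 ✓

Step 3: Write the general solution.
m = -3 + (30/3)t = -3 + 10t
n = 3 - (27/3)t = 3 - 9t
for any integer t.

m = -3 + 10t, n = 3 - 9t for integer t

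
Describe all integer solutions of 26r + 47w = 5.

Step 1: Compute gcd(26, 47) = 1.
Since 1 divides 5, solutions exist.

Step 2: Find a particular solution using extended Euclidean algorithm.
We get r₀ = -45, w₀ = 25.
Check: 26*-45 + 47*25 = 5 = 5 ✓

Step 3: Write the general solution.
r = -45 + (47/1)t = -45 + 47t
w = 25 - (26/1)t = 25 - 26t
for any integer t.

r = -45 + 47t, w = 25 - 26t for integer t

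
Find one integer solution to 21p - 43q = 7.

Step 1: Check solvability.
gcd(21, 43) = 1
Since 1 divides 7, solutions exist.

Step 2: Apply extended Euclidean algorithm to find gcd.
We find integers such that 21*x0 + 43*y0 = 1

Step 3: Scale the particular solution.
Multiply by 7/1 = 7:
p = -14, q = -7

Step 4: Verify.
21*(-14) - 43*(-7) = 7 = 7 ✓

p = -14, q = -7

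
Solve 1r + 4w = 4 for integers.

Step 1: Check solvability.
gcd(1, 4) = 1
Since 1 divides 4, solutions exist.

Step 2: Apply extended Euclidean algorithm to find gcd.
We find integers such that 1*x0 + 4*y0 = 1

Step 3: Scale the particular solution.
Multiply by 4/1 = 4:
r = 4, w = 0

Step 4: Verify.
1*(4) + 4*(0) = 4 = 4 ✓

r = 4, w = 0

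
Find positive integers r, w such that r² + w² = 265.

Search for r with 265 - r² a perfect square.
r = 3: 265 - 3² = 265 - 9 = 256 = 16² ✓
So r = 3, w = 16.

r = 3, w = 16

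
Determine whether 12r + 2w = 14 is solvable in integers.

Step 1: Compute gcd(12, 2).
gcd(12, 2) = 2

Step 2: Check divisibility.
Does 2 divide 14? 14 = 2 x 7, so yes.

By the theorem on linear Diophantine equations, 12r + 2w = 14 has integer solutions if and only if gcd(12, 2) divides 14. Since 2 | 14, solutions exist.

Yes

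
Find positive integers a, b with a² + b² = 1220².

We need a² + b² = 1220² = 1488400.
Trying: 828² + 896² = 685584 + 802816 = 1488400 ✓

(828, 896, 1220)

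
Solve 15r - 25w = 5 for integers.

Step 1: Check solvability.
gcd(15, 25) = 5
Since 5 divides 5, solutions exist.

Step 2: Apply extended Euclidean algorithm to find gcd.
We find integers such that 15*x0 + 25*y0 = 5

Step 3: Scale the particular solution.
Multiply by 5/5 = 1:
r = 2, w = 1

Step 4: Verify.
15*(2) - 25*(1) = 5 = 5 ✓

r = 2, w = 1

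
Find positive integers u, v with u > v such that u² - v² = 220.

Factor: u² - v² = (u+v)(u-v) = 220.
We need two factors of 220 with the same parity.
Use u+v = 110 and u-v = 2 (product 110·2 = 220).
Adding: 2u = 112, so u = 56.
Subtracting: 2v = 108, so v = 54.
Check: 56² - 54² = 3136 - 2916 = 220 ✓

u = 56, v = 54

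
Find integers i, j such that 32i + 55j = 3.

Step 1: Check solvability.
gcd(32, 55) = 1
Since 1 divides 3, solutions exist.

Step 2: Apply extended Euclidean algorithm to find gcd.
We find integers such that 32*x0 + 55*y0 = 1

Step 3: Scale the particular solution.
Multiply by 3/1 = 3:
i = -36, j = 21

Step 4: Verify.
32*(-36) + 55*(21) = 3 = 3 ✓

i = -36, j = 21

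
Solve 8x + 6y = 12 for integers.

Step 1: Check solvability.
gcd(8, 6) = 2
Since 2 divides 12, solutions exist.

Step 2: Apply extended Euclidean algorithm to find gcd.
We find integers such that 8*x0 + 6*y0 = 2

Step 3: Scale the particular solution.
Multiply by 12/2 = 6:
x = 6, y = -6

Step 4: Verify.
8*(6) + 6*(-6) = 12 = 12 ✓

x = 6, y = -6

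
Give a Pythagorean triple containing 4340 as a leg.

We need the other leg and hypotenuse such that 4340² + x² = c².
Take x = 3825, c = 5785: 4340² + 3825² = 18835600 + 14630625 = 33466225 = 5785² ✓
Triple: (3825, 4340, 5785)

(3825, 4340, 5785)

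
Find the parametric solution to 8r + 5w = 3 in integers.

Step 1: Compute gcd(8, 5) = 1.
Since 1 divides 3, solutions exist.

Step 2: Find a particular solution using extended Euclidean algorithm.
We get r₀ = 6, w₀ = -9.
Check: 8*6 + 5*-9 = 3 = 3 ✓

Step 3: Write the general solution.
r = 6 + (5/1)t = 6 + 5t
w = -9 - (8/1)t = -9 - 8t
for any integer t.

r = 6 + 5t, w = -9 - 8t for integer t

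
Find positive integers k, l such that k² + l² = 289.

Search for k with 289 - k² a perfect square.
k = 8: 289 - 8² = 289 - 64 = 225 = 15² ✓
So k = 8, l = 15.

k = 8, l = 15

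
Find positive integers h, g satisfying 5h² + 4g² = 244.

Try small values of h and check whether (244 - 5h²)/4 is a perfect square.
h = 6: 5·6² = 180, so 4g² = 244 - 180 = 64, giving g² = 16, g = 4.
Check: 5·6² + 4·4² = 180 + 64 = 244 ✓

h = 6, g = 4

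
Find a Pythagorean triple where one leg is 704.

We need the other leg and hypotenuse such that 704² + x² = c².
Take x = 1872, c = 2000: 704² + 1872² = 495616 + 3504384 = 4000000 = 2000² ✓
Triple: (1872, 704, 2000)

(1872, 704, 2000)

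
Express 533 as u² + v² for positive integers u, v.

We need to find integers u, v > 0 such that u² + v² = 533.
Trying u = 2: v² = 533 - 2² = 533 - 4 = 529
v = 23
Check: 2² + 23² = 4 + 529 = 533 ✓

533 = 2² + 23²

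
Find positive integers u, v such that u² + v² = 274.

Search for u with 274 - u² a perfect square.
u = 7: 274 - 7² = 274 - 49 = 225 = 15² ✓
So u = 7, v = 15.

u = 7, v = 15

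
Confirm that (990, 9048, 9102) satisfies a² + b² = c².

Compute a² + b² = 990² + 9048² = 980100 + 81866304 = 82846404
Compute c² = 9102² = 82846404
Since 82846404 = 82846404, confirmed.

Yes, it is a Pythagorean triple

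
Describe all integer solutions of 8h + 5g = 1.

Step 1: Compute gcd(8, 5) = 1.
Since 1 divides 1, solutions exist.

Step 2: Find a particular solution using extended Euclidean algorithm.
We get h₀ = 2, g₀ = -3.
Check: 8*2 + 5*-3 = 1 = 1 ✓

Step 3: Write the general solution.
h = 2 + (5/1)t = 2 + 5t
g = -3 - (8/1)t = -3 - 8t
for any integer t.

h = 2 + 5t, g = -3 - 8t for integer t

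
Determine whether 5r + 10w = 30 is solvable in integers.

Step 1: Compute gcd(5, 10).
gcd(5, 10) = 5

Step 2: Check divisibility.
Does 5 divide 30? 30 = 5 x 6, so yes.

By the theorem on linear Diophantine equations, 5r + 10w = 30 has integer solutions if and only if gcd(5, 10) divides 30. Since 5 | 30, solutions exist.

Yes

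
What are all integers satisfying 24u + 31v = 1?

Step 1: Compute gcd(24, 31) = 1.
Since 1 divides 1, solutions exist.

Step 2: Find a particular solution using extended Euclidean algorithm.
We get u₀ = -9, v₀ = 7.
Check: 24*-9 + 31*7 = 1 = 1 ✓

Step 3: Write the general solution.
u = -9 + (31/1)t = -9 + 31t
v = 7 - (24/1)t = 7 - 24t
for any integer t.

u = -9 + 31t, v = 7 - 24t for integer t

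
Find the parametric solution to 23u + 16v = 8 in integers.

Step 1: Compute gcd(23, 16) = 1.
Since 1 divides 8, solutions exist.

Step 2: Find a particular solution using extended Euclidean algorithm.
We get u₀ = 56, v₀ = -80.
Check: 23*56 + 16*-80 = 8 = 8 ✓

Step 3: Write the general solution.
u = 56 + (16/1)t = 56 + 16t
v = -80 - (23/1)t = -80 - 23t
for any integer t.

u = 56 + 16t, v = -80 - 23t for integer t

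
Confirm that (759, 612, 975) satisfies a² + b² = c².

Compute a² + b² = 759² + 612² = 576081 + 374544 = 950625
Compute c² = 975² = 950625
Since 950625 = 950625, confirmed.

Yes, it is a Pythagorean triple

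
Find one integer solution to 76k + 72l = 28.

Step 1: Check solvability.
gcd(76, 72) = 4
Since 4 divides 28, solutions exist.

Step 2: Apply extended Euclidean algorithm to find gcd.
We find integers such that 76*x0 + 72*y0 = 4

Step 3: Scale the particular solution.
Multiply by 28/4 = 7:
k = 7, l = -7

Step 4: Verify.
76*(7) + 72*(-7) = 28 = 28 ✓

k = 7, l = -7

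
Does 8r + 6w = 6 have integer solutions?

Step 1: Compute gcd(8, 6).
gcd(8, 6) = 2

Step 2: Check divisibility.
Does 2 divide 6? 6 = 2 x 3, so yes.

By the theorem on linear Diophantine equations, 8r + 6w = 6 has integer solutions if and only if gcd(8, 6) divides 6. Since 2 | 6, solutions exist.

Yes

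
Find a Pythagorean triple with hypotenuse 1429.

We need a² + b² = 1429² = 2042041.
Trying: 371² + 1380² = 137641 + 1904400 = 2042041 ✓

(371, 1380, 1429)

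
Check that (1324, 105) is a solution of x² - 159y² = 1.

Compute x² = 1324² = 1752976
Compute 159y² = 159·105² = 159·11025 = 1752975
x² - 159y² = 1752976 - 1752975 = 1
Since this equals 1, (1324, 105) is a solution.

Yes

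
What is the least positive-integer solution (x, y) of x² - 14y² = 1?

We seek the smallest positive integers (x, y) with x² - 14y² = 1, i.e., x² = 14y² + 1.
Try successive y values:
y = 1: x² = 14·1² + 1 = 15, not a perfect square
y = 2: x² = 14·2² + 1 = 57, not a perfect square
y = 3: x² = 14·3² + 1 = 127, not a perfect square
... continuing the search (or via continued fractions) ...
y = 4: x² = 14·4² + 1 = 225, x = 15 ✓

Verify: 15² - 14·4² = 225 - 224 = 1 ✓

x = 15, y = 4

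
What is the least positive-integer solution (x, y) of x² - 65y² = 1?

We seek the smallest positive integers (x, y) with x² - 65y² = 1, i.e., x² = 65y² + 1.
Try successive y values:
y = 1: x² = 65·1² + 1 = 66, not a perfect square
y = 2: x² = 65·2² + 1 = 261, not a perfect square
y = 3: x² = 65·3² + 1 = 586, not a perfect square
... continuing the search (or via continued fractions) ...
y = 16: x² = 65·16² + 1 = 16641, x = 129 ✓

Verify: 129² - 65·16² = 16641 - 16640 = 1 ✓

x = 129, y = 16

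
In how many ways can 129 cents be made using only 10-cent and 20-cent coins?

We need non-negative integers (x, y) with 10x + 20y = 129.
For each x from 0 to 12, check if (129 - 10x) is a non-negative multiple of 20.
Solutions (x, y): none
Count: 0

0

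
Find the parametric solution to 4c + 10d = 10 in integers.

Step 1: Compute gcd(4, 10) = 2.
Since 2 divides 10, solutions exist.

Step 2: Find a particular solution using extended Euclidean algorithm.
We get c₀ = -10, d₀ = 5.
Check: 4*-10 + 10*5 = 10 = 10 ✓

Step 3: Write the general solution.
c = -10 + (10/2)t = -10 + 5t
d = 5 - (4/2)t = 5 - 2t
for any integer t.

c = -10 + 5t, d = 5 - 2t for integer t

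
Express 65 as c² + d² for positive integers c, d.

We need to find integers c, d > 0 such that c² + d² = 65.
Trying c = 1: d² = 65 - 1² = 65 - 1 = 64
d = 8
Check: 1² + 8² = 1 + 64 = 65 ✓

65 = 1² + 8²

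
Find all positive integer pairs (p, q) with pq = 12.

The positive divisors of 12 are: 1, 2, 3, 4, 6, 12.
Each divisor d gives the pair (d, 12/d):
(1, 12), (2, 6), (3, 4), (4, 3), (6, 2), (12, 1)

(1, 12), (2, 6), (3, 4), (4, 3), (6, 2), (12, 1)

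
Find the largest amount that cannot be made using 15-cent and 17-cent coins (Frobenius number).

For two coprime denominations a and b, the Frobenius number (largest value not representable as a non-negative combination) is ab - a - b.
Here gcd(15, 17) = 1, so they are coprime.
F(15, 17) = 15·17 - 15 - 17 = 255 - 32 = 223

223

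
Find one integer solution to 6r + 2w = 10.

Step 1: Check solvability.
gcd(6, 2) = 2
Since 2 divides 10, solutions exist.

Step 2: Apply extended Euclidean algorithm to find gcd.
We find integers such that 6*x0 + 2*y0 = 2

Step 3: Scale the particular solution.
Multiply by 10/2 = 5:
r = 0, w = 5

Step 4: Verify.
6*(0) + 2*(5) = 10 = 10 ✓

r = 0, w = 5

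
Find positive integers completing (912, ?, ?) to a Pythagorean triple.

We need the other leg and hypotenuse such that 912² + x² = c².
Take x = 215, c = 937: 912² + 215² = 831744 + 46225 = 877969 = 937² ✓
Triple: (215, 912, 937)

(215, 912, 937)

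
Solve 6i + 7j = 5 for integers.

Step 1: Check solvability.
gcd(6, 7) = 1
Since 1 divides 5, solutions exist.

Step 2: Apply extended Euclidean algorithm to find gcd.
We find integers such that 6*x0 + 7*y0 = 1

Step 3: Scale the particular solution.
Multiply by 5/1 = 5:
i = -5, j = 5

Step 4: Verify.
6*(-5) + 7*(5) = 5 = 5 ✓

i = -5, j = 5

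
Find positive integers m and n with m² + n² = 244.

We need to find integers m, n > 0 such that m² + n² = 244.
Trying m = 10: n² = 244 - 10² = 244 - 100 = 144
n = 12
Check: 10² + 12² = 100 + 144 = 244 ✓

244 = 10² + 12²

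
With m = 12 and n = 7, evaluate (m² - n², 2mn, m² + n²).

a = m² - n² = 144 - 49 = 95
b = 2mn = 2·12·7 = 168
c = m² + n² = 144 + 49 = 193
Verify: 95² + 168² = 9025 + 28224 = 37249 = 193² ✓

(95, 168, 193)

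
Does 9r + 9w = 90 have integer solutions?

Step 1: Compute gcd(9, 9).
gcd(9, 9) = 9

Step 2: Check divisibility.
Does 9 divide 90? 90 = 9 x 10, so yes.

By the theorem on linear Diophantine equations, 9r + 9w = 90 has integer solutions if and only if gcd(9, 9) divides 90. Since 9 | 90, solutions exist.

Yes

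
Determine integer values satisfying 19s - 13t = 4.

Step 1: Check solvability.
gcd(19, 13) = 1
Since 1 divides 4, solutions exist.

Step 2: Apply extended Euclidean algorithm to find gcd.
We find integers such that 19*x0 + 13*y0 = 1

Step 3: Scale the particular solution.
Multiply by 4/1 = 4:
s = -8, t = -12

Step 4: Verify.
19*(-8) - 13*(-12) = 4 = 4 ✓

s = -8, t = -12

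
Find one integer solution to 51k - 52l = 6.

Step 1: Check solvability.
gcd(51, 52) = 1
Since 1 divides 6, solutions exist.

Step 2: Apply extended Euclidean algorithm to find gcd.
We find integers such that 51*x0 + 52*y0 = 1

Step 3: Scale the particular solution.
Multiply by 6/1 = 6:
k = -6, l = -6

Step 4: Verify.
51*(-6) - 52*(-6) = 6 = 6 ✓

k = -6, l = -6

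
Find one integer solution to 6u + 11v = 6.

Step 1: Check solvability.
gcd(6, 11) = 1
Since 1 divides 6, solutions exist.

Step 2: Apply extended Euclidean algorithm to find gcd.
We find integers such that 6*x0 + 11*y0 = 1

Step 3: Scale the particular solution.
Multiply by 6/1 = 6:
u = 12, v = -6

Step 4: Verify.
6*(12) + 11*(-6) = 6 = 6 ✓

u = 12, v = -6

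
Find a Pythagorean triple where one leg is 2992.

We need the other leg and hypotenuse such that 2992² + x² = c².
Take x = 780, c = 3092: 2992² + 780² = 8952064 + 608400 = 9560464 = 3092² ✓
Triple: (780, 2992, 3092)

(780, 2992, 3092)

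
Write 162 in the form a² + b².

We need to find integers a, b > 0 such that a² + b² = 162.
Trying a = 9: b² = 162 - 9² = 162 - 81 = 81
b = 9
Check: 9² + 9² = 81 + 81 = 162 ✓

162 = 9² + 9²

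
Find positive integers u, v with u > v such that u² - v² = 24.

Factor: u² - v² = (u+v)(u-v) = 24.
We need two factors of 24 with the same parity.
Use u+v = 12 and u-v = 2 (product 12·2 = 24).
Adding: 2u = 14, so u = 7.
Subtracting: 2v = 10, so v = 5.
Check: 7² - 5² = 49 - 25 = 24 ✓

u = 7, v = 5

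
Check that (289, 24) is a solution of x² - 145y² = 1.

Compute x² = 289² = 83521
Compute 145y² = 145·24² = 145·576 = 83520
x² - 145y² = 83521 - 83520 = 1
Since this equals 1, (289, 24) is a solution.

Yes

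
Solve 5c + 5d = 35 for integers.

Step 1: Check solvability.
gcd(5, 5) = 5
Since 5 divides 35, solutions exist.

Step 2: Apply extended Euclidean algorithm to find gcd.
We find integers such that 5*x0 + 5*y0 = 5

Step 3: Scale the particular solution.
Multiply by 35/5 = 7:
c = 0, d = 7

Step 4: Verify.
5*(0) + 5*(7) = 35 = 35 ✓

c = 0, d = 7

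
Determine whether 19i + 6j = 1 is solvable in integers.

Step 1: Compute gcd(19, 6).
gcd(19, 6) = 1

Step 2: Check divisibility.
Does 1 divide 1? 1 = 1 x 1, so yes.

By the theorem on linear Diophantine equations, 19i + 6j = 1 has integer solutions if and only if gcd(19, 6) divides 1. Since 1 | 1, solutions exist.

Yes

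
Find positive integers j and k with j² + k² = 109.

We need to find integers j, k > 0 such that j² + k² = 109.
Trying j = 3: k² = 109 - 3² = 109 - 9 = 100
k = 10
Check: 3² + 10² = 9 + 100 = 109 ✓

109 = 3² + 10²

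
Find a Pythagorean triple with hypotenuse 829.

We need a² + b² = 829² = 687241.
Trying: 629² + 540² = 395641 + 291600 = 687241 ✓

(629, 540, 829)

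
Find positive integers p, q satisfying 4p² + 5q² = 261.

Try small values of p and check whether (261 - 4p²)/5 is a perfect square.
p = 2: 4·2² = 16, so 5q² = 261 - 16 = 245, giving q² = 49, q = 7.
Check: 4·2² + 5·7² = 16 + 245 = 261 ✓

p = 2, q = 7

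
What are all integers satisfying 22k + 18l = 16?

Step 1: Compute gcd(22, 18) = 2.
Since 2 divides 16, solutions exist.

Step 2: Find a particular solution using extended Euclidean algorithm.
We get k₀ = -32, l₀ = 40.
Check: 22*-32 + 18*40 = 16 = 16 ✓

Step 3: Write the general solution.
k = -32 + (18/2)t = -32 + 9t
l = 40 - (22/2)t = 40 - 11t
for any integer t.

k = -32 + 9t, l = 40 - 11t for integer t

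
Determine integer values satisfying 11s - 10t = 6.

Step 1: Check solvability.
gcd(11, 10) = 1
Since 1 divides 6, solutions exist.

Step 2: Apply extended Euclidean algorithm to find gcd.
We find integers such that 11*x0 + 10*y0 = 1

Step 3: Scale the particular solution.
Multiply by 6/1 = 6:
s = 6, t = 6

Step 4: Verify.
11*(6) - 10*(6) = 6 = 6 ✓

s = 6, t = 6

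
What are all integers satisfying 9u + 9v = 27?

Step 1: Compute gcd(9, 9) = 9.
Since 9 divides 27, solutions exist.

Step 2: Find a particular solution using extended Euclidean algorithm.
We get u₀ = 0, v₀ = 3.
Check: 9*0 + 9*3 = 27 = 27 ✓

Step 3: Write the general solution.
u = 0 + (9/9)t = 0 + 1t
v = 3 - (9/9)t = 3 - 1t
for any integer t.

u = 0 + 1t, v = 3 - 1t for integer t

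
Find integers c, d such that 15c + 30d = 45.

Step 1: Check solvability.
gcd(15, 30) = 15
Since 15 divides 45, solutions exist.

Step 2: Apply extended Euclidean algorithm to find gcd.
We find integers such that 15*x0 + 30*y0 = 15

Step 3: Scale the particular solution.
Multiply by 45/15 = 3:
c = 3, d = 0

Step 4: Verify.
15*(3) + 30*(0) = 45 = 45 ✓

c = 3, d = 0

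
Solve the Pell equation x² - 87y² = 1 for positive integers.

We seek the smallest positive integers (x, y) with x² - 87y² = 1, i.e., x² = 87y² + 1.
Try successive y values:
y = 1: x² = 87·1² + 1 = 88, not a perfect square
y = 2: x² = 87·2² + 1 = 349, not a perfect square
y = 3: x² = 87·3² + 1 = 784, x = 28 ✓

Verify: 28² - 87·3² = 784 - 783 = 1 ✓

x = 28, y = 3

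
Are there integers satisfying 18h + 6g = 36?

Step 1: Compute gcd(18, 6).
gcd(18, 6) = 6

Step 2: Check divisibility.
Does 6 divide 36? 36 = 6 x 6, so yes.

By the theorem on linear Diophantine equations, 18h + 6g = 36 has integer solutions if and only if gcd(18, 6) divides 36. Since 6 | 36, solutions exist.

Yes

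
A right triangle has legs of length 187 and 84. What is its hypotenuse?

c² = a² + b² = 187² + 84² = 34969 + 7056 = 42025
c = 205

205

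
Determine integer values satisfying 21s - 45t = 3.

Step 1: Check solvability.
gcd(21, 45) = 3
Since 3 divides 3, solutions exist.

Step 2: Apply extended Euclidean algorithm to find gcd.
We find integers such that 21*x0 + 45*y0 = 3

Step 3: Scale the particular solution.
Multiply by 3/3 = 1:
s = -2, t = -1

Step 4: Verify.
21*(-2) - 45*(-1) = 3 = 3 ✓

s = -2, t = -1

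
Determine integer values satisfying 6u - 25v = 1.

Step 1: Check solvability.
gcd(6, 25) = 1
Since 1 divides 1, solutions exist.

Step 2: Apply extended Euclidean algorithm to find gcd.
We find integers such that 6*x0 + 25*y0 = 1

Step 3: Scale the particular solution.
Multiply by 1/1 = 1:
u = -4, v = -1

Step 4: Verify.
6*(-4) - 25*(-1) = 1 = 1 ✓

u = -4, v = -1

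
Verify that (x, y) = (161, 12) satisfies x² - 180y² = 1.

Compute x² = 161² = 25921
Compute 180y² = 180·12² = 180·144 = 25920
x² - 180y² = 25921 - 25920 = 1
Since this equals 1, (161, 12) is a solution.

Yes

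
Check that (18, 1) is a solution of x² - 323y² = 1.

Compute x² = 18² = 324
Compute 323y² = 323·1² = 323·1 = 323
x² - 323y² = 324 - 323 = 1
Since this equals 1, (18, 1) is a solution.

Yes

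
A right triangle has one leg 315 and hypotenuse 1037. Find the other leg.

b² = c² - a² = 1075369 - 99225 = 976144
b = 988

988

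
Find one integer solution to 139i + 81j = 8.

Step 1: Check solvability.
gcd(139, 81) = 1
Since 1 divides 8, solutions exist.

Step 2: Apply extended Euclidean algorithm to find gcd.
We find integers such that 139*x0 + 81*y0 = 1

Step 3: Scale the particular solution.
Multiply by 8/1 = 8:
i = 56, j = -96

Step 4: Verify.
139*(56) + 81*(-96) = 8 = 8 ✓

i = 56, j = -96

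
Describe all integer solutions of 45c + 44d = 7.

Step 1: Compute gcd(45, 44) = 1.
Since 1 divides 7, solutions exist.

Step 2: Find a particular solution using extended Euclidean algorithm.
We get c₀ = 7, d₀ = -7.
Check: 45*7 + 44*-7 = 7 = 7 ✓

Step 3: Write the general solution.
c = 7 + (44/1)t = 7 + 44t
d = -7 - (45/1)t = -7 - 45t
for any integer t.

c = 7 + 44t, d = -7 - 45t for integer t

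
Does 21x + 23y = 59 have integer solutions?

Step 1: Compute gcd(21, 23).
gcd(21, 23) = 1

Step 2: Check divisibility.
Does 1 divide 59? 59 = 1 x 59, so yes.

By the theorem on linear Diophantine equations, 21x + 23y = 59 has integer solutions if and only if gcd(21, 23) divides 59. Since 1 | 59, solutions exist.

Yes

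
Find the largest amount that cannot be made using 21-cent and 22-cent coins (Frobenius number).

For two coprime denominations a and b, the Frobenius number (largest value not representable as a non-negative combination) is ab - a - b.
Here gcd(21, 22) = 1, so they are coprime.
F(21, 22) = 21·22 - 21 - 22 = 462 - 43 = 419

419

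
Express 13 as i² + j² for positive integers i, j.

We need to find integers i, j > 0 such that i² + j² = 13.
Trying i = 2: j² = 13 - 2² = 13 - 4 = 9
j = 3
Check: 2² + 3² = 4 + 9 = 13 ✓

13 = 2² + 3²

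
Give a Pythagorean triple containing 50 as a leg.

We need the other leg and hypotenuse such that 50² + x² = c².
Take x = 624, c = 626: 50² + 624² = 2500 + 389376 = 391876 = 626² ✓
Triple: (50, 624, 626)

(50, 624, 626)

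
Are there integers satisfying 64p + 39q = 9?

Step 1: Compute gcd(64, 39).
gcd(64, 39) = 1

Step 2: Check divisibility.
Does 1 divide 9? 9 = 1 x 9, so yes.

By the theorem on linear Diophantine equations, 64p + 39q = 9 has integer solutions if and only if gcd(64, 39) divides 9. Since 1 | 9, solutions exist.

Yes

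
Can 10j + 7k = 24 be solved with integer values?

Step 1: Compute gcd(10, 7).
gcd(10, 7) = 1

Step 2: Check divisibility.
Does 1 divide 24? 24 = 1 x 24, so yes.

By the theorem on linear Diophantine equations, 10j + 7k = 24 has integer solutions if and only if gcd(10, 7) divides 24. Since 1 | 24, solutions exist.

Yes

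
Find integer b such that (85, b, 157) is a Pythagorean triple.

b² = c² - a² = 157² - 85² = 24649 - 7225 = 17424
b = sqrt(17424) = 132

132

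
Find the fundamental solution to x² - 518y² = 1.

We seek the smallest positive integers (x, y) with x² - 518y² = 1, i.e., x² = 518y² + 1.
Try successive y values:
y = 1: x² = 518·1² + 1 = 519, not a perfect square
y = 2: x² = 518·2² + 1 = 2073, not a perfect square
y = 3: x² = 518·3² + 1 = 4663, not a perfect square
... continuing the search (or via continued fractions) ...
y = 104: x² = 518·104² + 1 = 5602689, x = 2367 ✓

Verify: 2367² - 518·104² = 5602689 - 5602688 = 1 ✓

x = 2367, y = 104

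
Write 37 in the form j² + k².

We need to find integers j, k > 0 such that j² + k² = 37.
Trying j = 1: k² = 37 - 1² = 37 - 1 = 36
k = 6
Check: 1² + 6² = 1 + 36 = 37 ✓

37 = 1² + 6²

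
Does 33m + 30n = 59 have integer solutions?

Step 1: Compute gcd(33, 30).
gcd(33, 30) = 3

Step 2: Check divisibility.
Does 3 divide 59? 59 = 3 x 19 + 2, so no.

By the theorem on linear Diophantine equations, 33m + 30n = 59 has integer solutions if and only if gcd(33, 30) divides 59. Since 3 does not divide 59, no solutions exist.

No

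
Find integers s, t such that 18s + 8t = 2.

Step 1: Check solvability.
gcd(18, 8) = 2
Since 2 divides 2, solutions exist.

Step 2: Apply extended Euclidean algorithm to find gcd.
We find integers such that 18*x0 + 8*y0 = 2

Step 3: Scale the particular solution.
Multiply by 2/2 = 1:
s = 1, t = -2

Step 4: Verify.
18*(1) + 8*(-2) = 2 = 2 ✓

s = 1, t = -2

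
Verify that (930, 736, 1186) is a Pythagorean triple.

Compute a² + b² = 930² + 736² = 864900 + 541696 = 1406596
Compute c² = 1186² = 1406596
Since 1406596 = 1406596, confirmed.

Yes, it is a Pythagorean triple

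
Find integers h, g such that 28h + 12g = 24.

Step 1: Check solvability.
gcd(28, 12) = 4
Since 4 divides 24, solutions exist.

Step 2: Apply extended Euclidean algorithm to find gcd.
We find integers such that 28*x0 + 12*y0 = 4

Step 3: Scale the particular solution.
Multiply by 24/4 = 6:
h = 6, g = -12

Step 4: Verify.
28*(6) + 12*(-12) = 24 = 24 ✓

h = 6, g = -12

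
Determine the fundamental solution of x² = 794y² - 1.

We need x² = 794y² - 1. Try successive y:
y = 1: x² = 794·1² - 1 = 793, not a perfect square
y = 2: x² = 794·2² - 1 = 3175, not a perfect square
y = 3: x² = 794·3² - 1 = 7145, not a perfect square
...
y = 1073: x² = 794·1073² - 1 = 914155225 = 30235² ✓
Check: 30235² - 794·1073² = 914155225 - 914155226 = -1 ✓

x = 30235, y = 1073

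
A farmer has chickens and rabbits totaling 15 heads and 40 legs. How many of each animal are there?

Let c = chickens, r = rabbits.
Heads: c + r = 15
Legs: 2c + 4r = 40
From the first equation, c = 15 - r. Substitute:
2(15 - r) + 4r = 40
30 + 2r = 40
r = (40 - 30)/2 = 5
c = 15 - 5 = 10

Chickens: 10, Rabbits: 5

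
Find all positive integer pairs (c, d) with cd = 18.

The positive divisors of 18 are: 1, 2, 3, 6, 9, 18.
Each divisor d gives the pair (d, 18/d):
(1, 18), (2, 9), (3, 6), (6, 3), (9, 2), (18, 1)

(1, 18), (2, 9), (3, 6), (6, 3), (9, 2), (18, 1)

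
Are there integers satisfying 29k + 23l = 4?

Step 1: Compute gcd(29, 23).
gcd(29, 23) = 1

Step 2: Check divisibility.
Does 1 divide 4? 4 = 1 x 4, so yes.

By the theorem on linear Diophantine equations, 29k + 23l = 4 has integer solutions if and only if gcd(29, 23) divides 4. Since 1 | 4, solutions exist.

Yes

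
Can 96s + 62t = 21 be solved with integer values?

Step 1: Compute gcd(96, 62).
gcd(96, 62) = 2

Step 2: Check divisibility.
Does 2 divide 21? 21 = 2 x 10 + 1, so no.

By the theorem on linear Diophantine equations, 96s + 62t = 21 has integer solutions if and only if gcd(96, 62) divides 21. Since 2 does not divide 21, no solutions exist.

No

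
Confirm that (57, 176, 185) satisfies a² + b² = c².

Compute a² + b² = 57² + 176² = 3249 + 30976 = 34225
Compute c² = 185² = 34225
Since 34225 = 34225, confirmed.

Yes, it is a Pythagorean triple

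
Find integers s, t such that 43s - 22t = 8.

Step 1: Check solvability.
gcd(43, 22) = 1
Since 1 divides 8, solutions exist.

Step 2: Apply extended Euclidean algorithm to find gcd.
We find integers such that 43*x0 + 22*y0 = 1

Step 3: Scale the particular solution.
Multiply by 8/1 = 8:
s = -8, t = -16

Step 4: Verify.
43*(-8) - 22*(-16) = 8 = 8 ✓

s = -8, t = -16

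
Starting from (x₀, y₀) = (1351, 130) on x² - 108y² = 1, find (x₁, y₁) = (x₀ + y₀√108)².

Solutions to x² - Dy² = 1 are generated by powers of (x₀ + y₀√D).
The next solution satisfies x₁ + y₁√108 = (x₀ + y₀√108)², giving:
x₁ = x₀² + 108y₀² = 1351² + 108·130² = 1825201 + 1825200 = 3650401
y₁ = 2x₀y₀ = 2·1351·130 = 351260

Verify: 3650401² - 108·351260² = 13325427460801 - 13325427460800 = 1 ✓

x = 3650401, y = 351260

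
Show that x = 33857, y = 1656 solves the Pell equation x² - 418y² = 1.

Compute x² = 33857² = 1146296449
Compute 418y² = 418·1656² = 418·2742336 = 1146296448
x² - 418y² = 1146296449 - 1146296448 = 1
Since this equals 1, (33857, 1656) is a solution.

Yes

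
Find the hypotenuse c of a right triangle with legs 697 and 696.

c² = a² + b² = 697² + 696² = 485809 + 484416 = 970225
c = sqrt(970225) = 985

985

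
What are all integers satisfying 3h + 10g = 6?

Step 1: Compute gcd(3, 10) = 1.
Since 1 divides 6, solutions exist.

Step 2: Find a particular solution using extended Euclidean algorithm.
We get h₀ = -18, g₀ = 6.
Check: 3*-18 + 10*6 = 6 = 6 ✓

Step 3: Write the general solution.
h = -18 + (10/1)t = -18 + 10t
g = 6 - (3/1)t = 6 - 3t
for any integer t.

h = -18 + 10t, g = 6 - 3t for integer t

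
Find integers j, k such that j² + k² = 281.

We need to find integers j, k > 0 such that j² + k² = 281.
Trying j = 5: k² = 281 - 5² = 281 - 25 = 256
k = 16
Check: 5² + 16² = 25 + 256 = 281 ✓

281 = 5² + 16²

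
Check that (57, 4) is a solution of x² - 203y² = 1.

Compute x² = 57² = 3249
Compute 203y² = 203·4² = 203·16 = 3248
x² - 203y² = 3249 - 3248 = 1
Since this equals 1, (57, 4) is a solution.

Yes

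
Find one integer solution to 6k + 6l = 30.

Step 1: Check solvability.
gcd(6, 6) = 6
Since 6 divides 30, solutions exist.

Step 2: Apply extended Euclidean algorithm to find gcd.
We find integers such that 6*x0 + 6*y0 = 6

Step 3: Scale the particular solution.
Multiply by 30/6 = 5:
k = 0, l = 5

Step 4: Verify.
6*(0) + 6*(5) = 30 = 30 ✓

k = 0, l = 5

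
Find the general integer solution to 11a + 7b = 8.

Step 1: Compute gcd(11, 7) = 1.
Since 1 divides 8, solutions exist.

Step 2: Find a particular solution using extended Euclidean algorithm.
We get a₀ = 16, b₀ = -24.
Check: 11*16 + 7*-24 = 8 = 8 ✓

Step 3: Write the general solution.
a = 16 + (7/1)t = 16 + 7t
b = -24 - (11/1)t = -24 - 11t
for any integer t.

a = 16 + 7t, b = -24 - 11t for integer t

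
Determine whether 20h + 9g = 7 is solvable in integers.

Step 1: Compute gcd(20, 9).
gcd(20, 9) = 1

Step 2: Check divisibility.
Does 1 divide 7? 7 = 1 x 7, so yes.

By the theorem on linear Diophantine equations, 20h + 9g = 7 has integer solutions if and only if gcd(20, 9) divides 7. Since 1 | 7, solutions exist.

Yes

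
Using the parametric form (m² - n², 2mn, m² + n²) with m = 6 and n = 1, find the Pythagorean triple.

a = m² - n² = 36 - 1 = 35
b = 2mn = 2·6·1 = 12
c = m² + n² = 36 + 1 = 37
Verify: 35² + 12² = 1225 + 144 = 1369 = 37² ✓

(35, 12, 37)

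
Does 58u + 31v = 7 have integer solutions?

Step 1: Compute gcd(58, 31).
gcd(58, 31) = 1

Step 2: Check divisibility.
Does 1 divide 7? 7 = 1 x 7, so yes.

By the theorem on linear Diophantine equations, 58u + 31v = 7 has integer solutions if and only if gcd(58, 31) divides 7. Since 1 | 7, solutions exist.

Yes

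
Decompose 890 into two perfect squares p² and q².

We need to find integers p, q > 0 such that p² + q² = 890.
Trying p = 7: q² = 890 - 7² = 890 - 49 = 841
q = 29
Check: 7² + 29² = 49 + 841 = 890 ✓

890 = 7² + 29²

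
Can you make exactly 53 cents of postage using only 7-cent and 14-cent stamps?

We need non-negative x, y with 7x + 14y = 53.
gcd(7, 14) = 7, and 7 does not divide 53.
No integer solutions exist, so certainly no non-negative ones.

No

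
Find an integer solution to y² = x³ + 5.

Try small integer x values and check whether x³ + 5 is a perfect square.
x = -1: x³ + 5 = -1³ + 5 = -1 + 5 = 4
Is 4 a perfect square? 2² = 4 ✓
So (x, y) = (-1, 2) is a solution.

x = -1, y = 2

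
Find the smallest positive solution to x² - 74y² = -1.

We need x² = 74y² - 1. Try successive y:
y = 1: x² = 74·1² - 1 = 73, not a perfect square
y = 2: x² = 74·2² - 1 = 295, not a perfect square
y = 3: x² = 74·3² - 1 = 665, not a perfect square
...
y = 5: x² = 74·5² - 1 = 1849 = 43² ✓
Check: 43² - 74·5² = 1849 - 1850 = -1 ✓

x = 43, y = 5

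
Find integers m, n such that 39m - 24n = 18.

Step 1: Check solvability.
gcd(39, 24) = 3
Since 3 divides 18, solutions exist.

Step 2: Apply extended Euclidean algorithm to find gcd.
We find integers such that 39*x0 + 24*y0 = 3

Step 3: Scale the particular solution.
Multiply by 18/3 = 6:
m = -18, n = -30

Step 4: Verify.
39*(-18) - 24*(-30) = 18 = 18 ✓

m = -18, n = -30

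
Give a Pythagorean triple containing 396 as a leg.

We need the other leg and hypotenuse such that 396² + x² = c².
Take x = 403, c = 565: 396² + 403² = 156816 + 162409 = 319225 = 565² ✓
Triple: (403, 396, 565)

(403, 396, 565)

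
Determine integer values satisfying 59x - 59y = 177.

Step 1: Check solvability.
gcd(59, 59) = 59
Since 59 divides 177, solutions exist.

Step 2: Apply extended Euclidean algorithm to find gcd.
We find integers such that 59*x0 + 59*y0 = 59

Step 3: Scale the particular solution.
Multiply by 177/59 = 3:
x = 0, y = -3

Step 4: Verify.
59*(0) - 59*(-3) = 177 = 177 ✓

x = 0, y = -3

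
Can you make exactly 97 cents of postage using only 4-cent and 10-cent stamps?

We need non-negative x, y with 4x + 10y = 97.
gcd(4, 10) = 2, and 2 does not divide 97.
No integer solutions exist, so certainly no non-negative ones.

No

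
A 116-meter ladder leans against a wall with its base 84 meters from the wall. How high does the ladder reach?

The ladder, wall, and ground form a right triangle with hypotenuse 116 and one leg 84.
By the Pythagorean theorem: h² = 116² - 84² = 13456 - 7056 = 6400
h = √6400 = 80 meters

80 meters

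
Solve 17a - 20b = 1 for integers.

Step 1: Check solvability.
gcd(17, 20) = 1
Since 1 divides 1, solutions exist.

Step 2: Apply extended Euclidean algorithm to find gcd.
We find integers such that 17*x0 + 20*y0 = 1

Step 3: Scale the particular solution.
Multiply by 1/1 = 1:
a = -7, b = -6

Step 4: Verify.
17*(-7) - 20*(-6) = 1 = 1 ✓

a = -7, b = -6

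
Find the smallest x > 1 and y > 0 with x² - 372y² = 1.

We seek the smallest positive integers (x, y) with x² - 372y² = 1, i.e., x² = 372y² + 1.
Try successive y values:
y = 1: x² = 372·1² + 1 = 373, not a perfect square
y = 2: x² = 372·2² + 1 = 1489, not a perfect square
y = 3: x² = 372·3² + 1 = 3349, not a perfect square
... continuing the search (or via continued fractions) ...
y = 630: x² = 372·630² + 1 = 147646801, x = 12151 ✓

Verify: 12151² - 372·630² = 147646801 - 147646800 = 1 ✓

x = 12151, y = 630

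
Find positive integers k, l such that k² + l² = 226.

Search for k with 226 - k² a perfect square.
k = 1: 226 - 1² = 226 - 1 = 225 = 15² ✓
So k = 1, l = 15.

k = 1, l = 15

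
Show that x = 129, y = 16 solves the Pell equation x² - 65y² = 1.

Compute x² = 129² = 16641
Compute 65y² = 65·16² = 65·256 = 16640
x² - 65y² = 16641 - 16640 = 1
Since this equals 1, (129, 16) is a solution.

Yes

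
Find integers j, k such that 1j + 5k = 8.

Step 1: Check solvability.
gcd(1, 5) = 1
Since 1 divides 8, solutions exist.

Step 2: Apply extended Euclidean algorithm to find gcd.
We find integers such that 1*x0 + 5*y0 = 1

Step 3: Scale the particular solution.
Multiply by 8/1 = 8:
j = 8, k = 0

Step 4: Verify.
1*(8) + 5*(0) = 8 = 8 ✓

j = 8, k = 0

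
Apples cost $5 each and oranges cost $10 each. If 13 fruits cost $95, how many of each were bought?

Let a = apples, o = oranges.
a + o = 13
5a + 10o = 95
Substitute o = 13 - a:
5a + 10(13 - a) = 95
(5 - 10)a = 95 - 130
-5a = -35
a = 7, o = 13 - 7 = 6

Apples: 7, Oranges: 6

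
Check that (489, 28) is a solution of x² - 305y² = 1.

Compute x² = 489² = 239121
Compute 305y² = 305·28² = 305·784 = 239120
x² - 305y² = 239121 - 239120 = 1
Since this equals 1, (489, 28) is a solution.

Yes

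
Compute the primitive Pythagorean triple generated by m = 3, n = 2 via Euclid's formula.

a = m² - n² = 3² - 2² = 9 - 4 = 5
b = 2mn = 2·3·2 = 12
c = m² + n² = 9 + 4 = 13
Verify: 5² + 12² = 25 + 144 = 169 = 13² ✓

(5, 12, 13)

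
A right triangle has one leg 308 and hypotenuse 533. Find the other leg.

a² = c² - b² = 284089 - 94864 = 189225
a = 435

435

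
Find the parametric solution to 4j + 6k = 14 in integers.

Step 1: Compute gcd(4, 6) = 2.
Since 2 divides 14, solutions exist.

Step 2: Find a particular solution using extended Euclidean algorithm.
We get j₀ = -7, k₀ = 7.
Check: 4*-7 + 6*7 = 14 = 14 ✓

Step 3: Write the general solution.
j = -7 + (6/2)t = -7 + 3t
k = 7 - (4/2)t = 7 - 2t
for any integer t.

j = -7 + 3t, k = 7 - 2t for integer t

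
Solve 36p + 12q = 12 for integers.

Step 1: Check solvability.
gcd(36, 12) = 12
Since 12 divides 12, solutions exist.

Step 2: Apply extended Euclidean algorithm to find gcd.
We find integers such that 36*x0 + 12*y0 = 12

Step 3: Scale the particular solution.
Multiply by 12/12 = 1:
p = 0, q = 1

Step 4: Verify.
36*(0) + 12*(1) = 12 = 12 ✓

p = 0, q = 1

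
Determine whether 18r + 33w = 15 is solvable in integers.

Step 1: Compute gcd(18, 33).
gcd(18, 33) = 3

Step 2: Check divisibility.
Does 3 divide 15? 15 = 3 x 5, so yes.

By the theorem on linear Diophantine equations, 18r + 33w = 15 has integer solutions if and only if gcd(18, 33) divides 15. Since 3 | 15, solutions exist.

Yes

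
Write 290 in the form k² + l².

We need to find integers k, l > 0 such that k² + l² = 290.
Trying k = 1: l² = 290 - 1² = 290 - 1 = 289
l = 17
Check: 1² + 17² = 1 + 289 = 290 ✓

290 = 1² + 17²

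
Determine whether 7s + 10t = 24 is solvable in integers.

Step 1: Compute gcd(7, 10).
gcd(7, 10) = 1

Step 2: Check divisibility.
Does 1 divide 24? 24 = 1 x 24, so yes.

By the theorem on linear Diophantine equations, 7s + 10t = 24 has integer solutions if and only if gcd(7, 10) divides 24. Since 1 | 24, solutions exist.

Yes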